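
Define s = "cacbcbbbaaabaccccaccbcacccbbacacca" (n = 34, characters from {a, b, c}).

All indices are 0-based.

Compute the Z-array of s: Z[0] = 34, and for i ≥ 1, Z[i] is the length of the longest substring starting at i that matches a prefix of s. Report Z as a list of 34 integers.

Z[0]=34
i=1: fresh scan; Z[1]=0
i=2: fresh scan; Z[2]=1 extend→box=[2,3)
i=3: fresh scan; Z[3]=0
i=4: fresh scan; Z[4]=1 extend→box=[4,5)
i=5: fresh scan; Z[5]=0
i=6: fresh scan; Z[6]=0
i=7: fresh scan; Z[7]=0
i=8: fresh scan; Z[8]=0
i=9: fresh scan; Z[9]=0
i=10: fresh scan; Z[10]=0
i=11: fresh scan; Z[11]=0
i=12: fresh scan; Z[12]=0
i=13: fresh scan; Z[13]=1 extend→box=[13,14)
i=14: fresh scan; Z[14]=1 extend→box=[14,15)
i=15: fresh scan; Z[15]=1 extend→box=[15,16)
i=16: fresh scan; Z[16]=3 extend→box=[16,19)
i=17: min(r-i=2, Z[1]=0)=0; Z[17]=0
i=18: min(r-i=1, Z[2]=1)=1; Z[18]=1
i=19: fresh scan; Z[19]=1 extend→box=[19,20)
i=20: fresh scan; Z[20]=0
i=21: fresh scan; Z[21]=3 extend→box=[21,24)
i=22: min(r-i=2, Z[1]=0)=0; Z[22]=0
i=23: min(r-i=1, Z[2]=1)=1; Z[23]=1
i=24: fresh scan; Z[24]=1 extend→box=[24,25)
i=25: fresh scan; Z[25]=1 extend→box=[25,26)
i=26: fresh scan; Z[26]=0
i=27: fresh scan; Z[27]=0
i=28: fresh scan; Z[28]=0
i=29: fresh scan; Z[29]=3 extend→box=[29,32)
i=30: min(r-i=2, Z[1]=0)=0; Z[30]=0
i=31: min(r-i=1, Z[2]=1)=1; Z[31]=1
i=32: fresh scan; Z[32]=2 extend→box=[32,34)
i=33: min(r-i=1, Z[1]=0)=0; Z[33]=0

[34, 0, 1, 0, 1, 0, 0, 0, 0, 0, 0, 0, 0, 1, 1, 1, 3, 0, 1, 1, 0, 3, 0, 1, 1, 1, 0, 0, 0, 3, 0, 1, 2, 0]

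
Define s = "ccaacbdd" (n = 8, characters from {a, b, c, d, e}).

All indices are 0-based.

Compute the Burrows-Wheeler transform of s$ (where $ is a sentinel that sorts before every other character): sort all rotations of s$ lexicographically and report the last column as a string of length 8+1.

rank  rotation   last
    0  $ccaacbdd  d
    1  aacbdd$cc  c
    2  acbdd$cca  a
    3  bdd$ccaac  c
    4  caacbdd$c  c
    5  cbdd$ccaa  a
    6  ccaacbdd$  $
    7  d$ccaacbd  d
    8  dd$ccaacb  b

dcacca$db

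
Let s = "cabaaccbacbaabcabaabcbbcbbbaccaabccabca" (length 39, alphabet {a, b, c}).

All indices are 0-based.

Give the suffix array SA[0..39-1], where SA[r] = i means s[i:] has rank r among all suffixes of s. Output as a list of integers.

sorted suffixes:
  #0 SA[0]=38  'a'
  #1 SA[1]=11  'aabcabaabcbbcbbbaccaabccabca'
  #2 SA[2]=17  'aabcbbcbbbaccaabccabca'
  #3 SA[3]=30  'aabccabca'
  #4 SA[4]=3  'aaccbacbaabcabaabcbbcbbbaccaabccabca'
  #5 SA[5]=15  'abaabcbbcbbbaccaabccabca'
  #6 SA[6]=1  'abaaccbacbaabcabaabcbbcbbbaccaabccabca'
  #7 SA[7]=35  'abca'
  #8 SA[8]=12  'abcabaabcbbcbbbaccaabccabca'
  #9 SA[9]=18  'abcbbcbbbaccaabccabca'
  #10 SA[10]=31  'abccabca'
  #11 SA[11]=8  'acbaabcabaabcbbcbbbaccaabccabca'
  #12 SA[12]=27  'accaabccabca'
  #13 SA[13]=4  'accbacbaabcabaabcbbcbbbaccaabccabca'
  #14 SA[14]=10  'baabcabaabcbbcbbbaccaabccabca'
  #15 SA[15]=16  'baabcbbcbbbaccaabccabca'
  #16 SA[16]=2  'baaccbacbaabcabaabcbbcbbbaccaabccabca'
  #17 SA[17]=7  'bacbaabcabaabcbbcbbbaccaabccabca'
  #18 SA[18]=26  'baccaabccabca'
  #19 SA[19]=25  'bbaccaabccabca'
  #20 SA[20]=24  'bbbaccaabccabca'
  #21 SA[21]=21  'bbcbbbaccaabccabca'
  #22 SA[22]=36  'bca'
  #23 SA[23]=13  'bcabaabcbbcbbbaccaabccabca'
  #24 SA[24]=22  'bcbbbaccaabccabca'
  #25 SA[25]=19  'bcbbcbbbaccaabccabca'
  #26 SA[26]=32  'bccabca'
  #27 SA[27]=37  'ca'
  #28 SA[28]=29  'caabccabca'
  #29 SA[29]=14  'cabaabcbbcbbbaccaabccabca'
  #30 SA[30]=0  'cabaaccbacbaabcabaabcbbcbbbaccaabccabca'
  #31 SA[31]=34  'cabca'
  #32 SA[32]=9  'cbaabcabaabcbbcbbbaccaabccabca'
  #33 SA[33]=6  'cbacbaabcabaabcbbcbbbaccaabccabca'
  #34 SA[34]=23  'cbbbaccaabccabca'
  #35 SA[35]=20  'cbbcbbbaccaabccabca'
  #36 SA[36]=28  'ccaabccabca'
  #37 SA[37]=33  'ccabca'
  #38 SA[38]=5  'ccbacbaabcabaabcbbcbbbaccaabccabca'

[38, 11, 17, 30, 3, 15, 1, 35, 12, 18, 31, 8, 27, 4, 10, 16, 2, 7, 26, 25, 24, 21, 36, 13, 22, 19, 32, 37, 29, 14, 0, 34, 9, 6, 23, 20, 28, 33, 5]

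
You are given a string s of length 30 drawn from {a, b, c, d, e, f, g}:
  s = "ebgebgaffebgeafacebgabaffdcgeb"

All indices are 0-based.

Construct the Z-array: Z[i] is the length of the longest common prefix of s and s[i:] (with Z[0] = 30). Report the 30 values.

Z[0]=30
i=1: fresh scan; Z[1]=0
i=2: fresh scan; Z[2]=0
i=3: fresh scan; Z[3]=3 scan→box=[3,6)
i=4: min(r-i=2, Z[1]=0)=0; Z[4]=0
i=5: min(r-i=1, Z[2]=0)=0; Z[5]=0
i=6: fresh scan; Z[6]=0
i=7: fresh scan; Z[7]=0
i=8: fresh scan; Z[8]=0
i=9: fresh scan; Z[9]=4 scan→box=[9,13)
i=10: min(r-i=3, Z[1]=0)=0; Z[10]=0
i=11: min(r-i=2, Z[2]=0)=0; Z[11]=0
i=12: min(r-i=1, Z[3]=3)=1; Z[12]=1
i=13: fresh scan; Z[13]=0
i=14: fresh scan; Z[14]=0
i=15: fresh scan; Z[15]=0
i=16: fresh scan; Z[16]=0
i=17: fresh scan; Z[17]=3 scan→box=[17,20)
i=18: min(r-i=2, Z[1]=0)=0; Z[18]=0
i=19: min(r-i=1, Z[2]=0)=0; Z[19]=0
i=20: fresh scan; Z[20]=0
i=21: fresh scan; Z[21]=0
i=22: fresh scan; Z[22]=0
i=23: fresh scan; Z[23]=0
i=24: fresh scan; Z[24]=0
i=25: fresh scan; Z[25]=0
i=26: fresh scan; Z[26]=0
i=27: fresh scan; Z[27]=0
i=28: fresh scan; Z[28]=2 scan→box=[28,30)
i=29: min(r-i=1, Z[1]=0)=0; Z[29]=0

[30, 0, 0, 3, 0, 0, 0, 0, 0, 4, 0, 0, 1, 0, 0, 0, 0, 3, 0, 0, 0, 0, 0, 0, 0, 0, 0, 0, 2, 0]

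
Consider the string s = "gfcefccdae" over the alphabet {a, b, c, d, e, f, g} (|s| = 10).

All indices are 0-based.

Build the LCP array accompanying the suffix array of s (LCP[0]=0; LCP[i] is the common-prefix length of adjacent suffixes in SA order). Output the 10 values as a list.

[0, 0, 1, 1, 0, 0, 1, 0, 2, 0]

sorted suffixes:
  #0 SA[0]=8  'ae'
  #1 SA[1]=5  'ccdae'
  #2 SA[2]=6  'cdae'
  #3 SA[3]=2  'cefccdae'
  #4 SA[4]=7  'dae'
  #5 SA[5]=9  'e'
  #6 SA[6]=3  'efccdae'
  #7 SA[7]=4  'fccdae'
  #8 SA[8]=1  'fcefccdae'
  #9 SA[9]=0  'gfcefccdae'

SA = [8, 5, 6, 2, 7, 9, 3, 4, 1, 0]
rank  pair      lcp
   1  s[8:],s[5:]  0  ''
   2  s[5:],s[6:]  1  'c'
   3  s[6:],s[2:]  1  'c'
   4  s[2:],s[7:]  0  ''
   5  s[7:],s[9:]  0  ''
   6  s[9:],s[3:]  1  'e'
   7  s[3:],s[4:]  0  ''
   8  s[4:],s[1:]  2  'fc'
   9  s[1:],s[0:]  0  ''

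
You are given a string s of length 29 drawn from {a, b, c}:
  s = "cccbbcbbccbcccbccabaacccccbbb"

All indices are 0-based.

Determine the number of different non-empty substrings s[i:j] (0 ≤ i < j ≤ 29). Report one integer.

368

sorted suffixes:
  #0 SA[0]=19  'aacccccbbb'
  #1 SA[1]=17  'abaacccccbbb'
  #2 SA[2]=20  'acccccbbb'
  #3 SA[3]=28  'b'
  #4 SA[4]=18  'baacccccbbb'
  #5 SA[5]=27  'bb'
  #6 SA[6]=26  'bbb'
  #7 SA[7]=3  'bbcbbccbcccbccabaacccccbbb'
  #8 SA[8]=6  'bbccbcccbccabaacccccbbb'
  #9 SA[9]=4  'bcbbccbcccbccabaacccccbbb'
  #10 SA[10]=14  'bccabaacccccbbb'
  #11 SA[11]=7  'bccbcccbccabaacccccbbb'
  #12 SA[12]=10  'bcccbccabaacccccbbb'
  #13 SA[13]=16  'cabaacccccbbb'
  #14 SA[14]=25  'cbbb'
  #15 SA[15]=2  'cbbcbbccbcccbccabaacccccbbb'
  #16 SA[16]=5  'cbbccbcccbccabaacccccbbb'
  #17 SA[17]=13  'cbccabaacccccbbb'
  #18 SA[18]=9  'cbcccbccabaacccccbbb'
  #19 SA[19]=15  'ccabaacccccbbb'
  #20 SA[20]=24  'ccbbb'
  #21 SA[21]=1  'ccbbcbbccbcccbccabaacccccbbb'
  #22 SA[22]=12  'ccbccabaacccccbbb'
  #23 SA[23]=8  'ccbcccbccabaacccccbbb'
  #24 SA[24]=23  'cccbbb'
  #25 SA[25]=0  'cccbbcbbccbcccbccabaacccccbbb'
  #26 SA[26]=11  'cccbccabaacccccbbb'
  #27 SA[27]=22  'ccccbbb'
  #28 SA[28]=21  'cccccbbb'

SA = [19, 17, 20, 28, 18, 27, 26, 3, 6, 4, 14, 7, 10, 16, 25, 2, 5, 13, 9, 15, 24, 1, 12, 8, 23, 0, 11, 22, 21]
[i] adj suffixes → lcp
  [1] 19/17 → 1 ('a')
  [2] 17/20 → 1 ('a')
  [3] 20/28 → 0 ('')
  [4] 28/18 → 1 ('b')
  [5] 18/27 → 1 ('b')
  [6] 27/26 → 2 ('bb')
  [7] 26/3 → 2 ('bb')
  [8] 3/6 → 3 ('bbc')
  [9] 6/4 → 1 ('b')
  [10] 4/14 → 2 ('bc')
  [11] 14/7 → 3 ('bcc')
  [12] 7/10 → 3 ('bcc')
  [13] 10/16 → 0 ('')
  [14] 16/25 → 1 ('c')
  [15] 25/2 → 3 ('cbb')
  [16] 2/5 → 4 ('cbbc')
  [17] 5/13 → 2 ('cb')
  [18] 13/9 → 4 ('cbcc')
  [19] 9/15 → 1 ('c')
  [20] 15/24 → 2 ('cc')
  [21] 24/1 → 4 ('ccbb')
  [22] 1/12 → 3 ('ccb')
  [23] 12/8 → 5 ('ccbcc')
  [24] 8/23 → 2 ('cc')
  [25] 23/0 → 5 ('cccbb')
  [26] 0/11 → 4 ('cccb')
  [27] 11/22 → 3 ('ccc')
  [28] 22/21 → 4 ('cccc')

n(n+1)/2 = 29·30/2 = 435
Σ LCP = 0 + 1 + 1 + 0 + 1 + 1 + 2 + 2 + 3 + 1 + 2 + 3 + 3 + 0 + 1 + 3 + 4 + 2 + 4 + 1 + 2 + 4 + 3 + 5 + 2 + 5 + 4 + 3 + 4 = 67
distinct = 435 − 67 = 368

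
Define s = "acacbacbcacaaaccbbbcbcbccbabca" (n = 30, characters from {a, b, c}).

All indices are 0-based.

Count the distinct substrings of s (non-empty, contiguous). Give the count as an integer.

rank | idx | suffix
   0 |  29 | a
   1 |  11 | aaaccbbbcbcbccbabca
   2 |  12 | aaccbbbcbcbccbabca
   3 |  26 | abca
   4 |   9 | acaaaccbbbcbcbccbabca
   5 |   0 | acacbacbcacaaaccbbbcbcbccbabca
   6 |   2 | acbacbcacaaaccbbbcbcbccbabca
   7 |   5 | acbcacaaaccbbbcbcbccbabca
   8 |  13 | accbbbcbcbccbabca
   9 |  25 | babca
  10 |   4 | bacbcacaaaccbbbcbcbccbabca
  11 |  16 | bbbcbcbccbabca
  12 |  17 | bbcbcbccbabca
  13 |  27 | bca
  14 |   7 | bcacaaaccbbbcbcbccbabca
  15 |  18 | bcbcbccbabca
  16 |  20 | bcbccbabca
  17 |  22 | bccbabca
  18 |  28 | ca
  19 |  10 | caaaccbbbcbcbccbabca
  20 |   8 | cacaaaccbbbcbcbccbabca
  21 |   1 | cacbacbcacaaaccbbbcbcbccbabca
  22 |  24 | cbabca
  23 |   3 | cbacbcacaaaccbbbcbcbccbabca
  24 |  15 | cbbbcbcbccbabca
  25 |   6 | cbcacaaaccbbbcbcbccbabca
  26 |  19 | cbcbccbabca
  27 |  21 | cbccbabca
  28 |  23 | ccbabca
  29 |  14 | ccbbbcbcbccbabca

SA = [29, 11, 12, 26, 9, 0, 2, 5, 13, 25, 4, 16, 17, 27, 7, 18, 20, 22, 28, 10, 8, 1, 24, 3, 15, 6, 19, 21, 23, 14]
[i] adj suffixes → lcp
  [1] 29/11 → 1 ('a')
  [2] 11/12 → 2 ('aa')
  [3] 12/26 → 1 ('a')
  [4] 26/9 → 1 ('a')
  [5] 9/0 → 3 ('aca')
  [6] 0/2 → 2 ('ac')
  [7] 2/5 → 3 ('acb')
  [8] 5/13 → 2 ('ac')
  [9] 13/25 → 0 ('')
  [10] 25/4 → 2 ('ba')
  [11] 4/16 → 1 ('b')
  [12] 16/17 → 2 ('bb')
  [13] 17/27 → 1 ('b')
  [14] 27/7 → 3 ('bca')
  [15] 7/18 → 2 ('bc')
  [16] 18/20 → 4 ('bcbc')
  [17] 20/22 → 2 ('bc')
  [18] 22/28 → 0 ('')
  [19] 28/10 → 2 ('ca')
  [20] 10/8 → 2 ('ca')
  [21] 8/1 → 3 ('cac')
  [22] 1/24 → 1 ('c')
  [23] 24/3 → 3 ('cba')
  [24] 3/15 → 2 ('cb')
  [25] 15/6 → 2 ('cb')
  [26] 6/19 → 3 ('cbc')
  [27] 19/21 → 3 ('cbc')
  [28] 21/23 → 1 ('c')
  [29] 23/14 → 3 ('ccb')

n(n+1)/2 = 30·31/2 = 465
Σ LCP = 0 + 1 + 2 + 1 + 1 + 3 + 2 + 3 + 2 + 0 + 2 + 1 + 2 + 1 + 3 + 2 + 4 + 2 + 0 + 2 + 2 + 3 + 1 + 3 + 2 + 2 + 3 + 3 + 1 + 3 = 57
distinct = 465 − 57 = 408

408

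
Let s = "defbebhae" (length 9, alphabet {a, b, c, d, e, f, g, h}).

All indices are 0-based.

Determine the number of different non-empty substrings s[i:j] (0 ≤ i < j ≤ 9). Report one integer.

rank→(start, suffix):
  0 → (7, 'ae')
  1 → (3, 'bebhae')
  2 → (5, 'bhae')
  3 → (0, 'defbebhae')
  4 → (8, 'e')
  5 → (4, 'ebhae')
  6 → (1, 'efbebhae')
  7 → (2, 'fbebhae')
  8 → (6, 'hae')

SA = [7, 3, 5, 0, 8, 4, 1, 2, 6]
rank  pair      lcp
   1  s[7:],s[3:]  0  ''
   2  s[3:],s[5:]  1  'b'
   3  s[5:],s[0:]  0  ''
   4  s[0:],s[8:]  0  ''
   5  s[8:],s[4:]  1  'e'
   6  s[4:],s[1:]  1  'e'
   7  s[1:],s[2:]  0  ''
   8  s[2:],s[6:]  0  ''

n(n+1)/2 = 9·10/2 = 45
Σ LCP = 0 + 0 + 1 + 0 + 0 + 1 + 1 + 0 + 0 = 3
distinct = 45 − 3 = 42

42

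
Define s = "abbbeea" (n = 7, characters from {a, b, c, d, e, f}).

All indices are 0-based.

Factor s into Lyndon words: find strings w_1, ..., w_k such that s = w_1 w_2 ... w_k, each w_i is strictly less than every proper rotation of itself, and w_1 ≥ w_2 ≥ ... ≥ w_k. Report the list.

emit factor 1: 'abbbee' (i=0, period=6)
emit factor 2: 'a' (i=6, period=1)

["abbbee", "a"]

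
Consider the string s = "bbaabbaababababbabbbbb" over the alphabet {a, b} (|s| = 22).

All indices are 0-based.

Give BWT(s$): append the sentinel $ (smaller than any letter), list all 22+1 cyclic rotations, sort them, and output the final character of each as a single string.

bbbabbabbbbbaaabba$abba

rank  rotation                 last
    0  $bbaabbaababababbabbbbb  b
    1  aababababbabbbbb$bbaabb  b
    2  aabbaababababbabbbbb$bb  b
    3  ababababbabbbbb$bbaabba  a
    4  abababbabbbbb$bbaabbaab  b
    5  ababbabbbbb$bbaabbaabab  b
    6  abbaababababbabbbbb$bba  a
    7  abbabbbbb$bbaabbaababab  b
    8  abbbbb$bbaabbaababababb  b
    9  b$bbaabbaababababbabbbb  b
   10  baababababbabbbbb$bbaab  b
   11  baabbaababababbabbbbb$b  b
   12  babababbabbbbb$bbaabbaa  a
   13  bababbabbbbb$bbaabbaaba  a
   14  babbabbbbb$bbaabbaababa  a
   15  babbbbb$bbaabbaabababab  b
   16  bb$bbaabbaababababbabbb  b
   17  bbaababababbabbbbb$bbaa  a
   18  bbaabbaababababbabbbbb$  $
   19  bbabbbbb$bbaabbaabababa  a
   20  bbb$bbaabbaababababbabb  b
   21  bbbb$bbaabbaababababbab  b
   22  bbbbb$bbaabbaababababba  a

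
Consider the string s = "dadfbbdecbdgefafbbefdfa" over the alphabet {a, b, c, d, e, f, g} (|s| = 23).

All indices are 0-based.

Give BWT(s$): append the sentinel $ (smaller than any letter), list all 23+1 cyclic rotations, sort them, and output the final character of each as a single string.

rank  rotation                  last
    0  $dadfbbdecbdgefafbbefdfa  a
    1  a$dadfbbdecbdgefafbbefdf  f
    2  adfbbdecbdgefafbbefdfa$d  d
    3  afbbefdfa$dadfbbdecbdgef  f
    4  bbdecbdgefafbbefdfa$dadf  f
    5  bbefdfa$dadfbbdecbdgefaf  f
    6  bdecbdgefafbbefdfa$dadfb  b
    7  bdgefafbbefdfa$dadfbbdec  c
    8  befdfa$dadfbbdecbdgefafb  b
    9  cbdgefafbbefdfa$dadfbbde  e
   10  dadfbbdecbdgefafbbefdfa$  $
   11  decbdgefafbbefdfa$dadfbb  b
   12  dfa$dadfbbdecbdgefafbbef  f
   13  dfbbdecbdgefafbbefdfa$da  a
   14  dgefafbbefdfa$dadfbbdecb  b
   15  ecbdgefafbbefdfa$dadfbbd  d
   16  efafbbefdfa$dadfbbdecbdg  g
   17  efdfa$dadfbbdecbdgefafbb  b
   18  fa$dadfbbdecbdgefafbbefd  d
   19  fafbbefdfa$dadfbbdecbdge  e
   20  fbbdecbdgefafbbefdfa$dad  d
   21  fbbefdfa$dadfbbdecbdgefa  a
   22  fdfa$dadfbbdecbdgefafbbe  e
   23  gefafbbefdfa$dadfbbdecbd  d

afdfffbcbe$bfabdgbdedaed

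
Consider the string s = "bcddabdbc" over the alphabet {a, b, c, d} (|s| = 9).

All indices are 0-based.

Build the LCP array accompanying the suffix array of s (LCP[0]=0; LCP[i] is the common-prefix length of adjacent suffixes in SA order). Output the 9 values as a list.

[0, 0, 2, 1, 0, 1, 0, 1, 1]

sorted suffixes:
  #0 SA[0]=4  'abdbc'
  #1 SA[1]=7  'bc'
  #2 SA[2]=0  'bcddabdbc'
  #3 SA[3]=5  'bdbc'
  #4 SA[4]=8  'c'
  #5 SA[5]=1  'cddabdbc'
  #6 SA[6]=3  'dabdbc'
  #7 SA[7]=6  'dbc'
  #8 SA[8]=2  'ddabdbc'

SA = [4, 7, 0, 5, 8, 1, 3, 6, 2]
i: (SA[i-1],SA[i]) lcp shared
  1: (4,7) 0 ''
  2: (7,0) 2 'bc'
  3: (0,5) 1 'b'
  4: (5,8) 0 ''
  5: (8,1) 1 'c'
  6: (1,3) 0 ''
  7: (3,6) 1 'd'
  8: (6,2) 1 'd'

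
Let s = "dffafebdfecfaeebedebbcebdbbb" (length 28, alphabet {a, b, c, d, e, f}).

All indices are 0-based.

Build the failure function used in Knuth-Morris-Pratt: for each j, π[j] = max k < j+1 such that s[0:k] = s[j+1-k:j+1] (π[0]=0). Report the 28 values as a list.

π[0] = 0
j=1 s[j]='f': π[1]=0 (border '')
j=2 s[j]='f': π[2]=0 (border '')
j=3 s[j]='a': π[3]=0 (border '')
j=4 s[j]='f': π[4]=0 (border '')
j=5 s[j]='e': π[5]=0 (border '')
j=6 s[j]='b': π[6]=0 (border '')
j=7 s[j]='d': π[7]=1 (border 'd')
j=8 s[j]='f': π[8]=2 (border 'df')
j=9 s[j]='e': k: 2→0; π[9]=0 (border '')
j=10 s[j]='c': π[10]=0 (border '')
j=11 s[j]='f': π[11]=0 (border '')
j=12 s[j]='a': π[12]=0 (border '')
j=13 s[j]='e': π[13]=0 (border '')
j=14 s[j]='e': π[14]=0 (border '')
j=15 s[j]='b': π[15]=0 (border '')
j=16 s[j]='e': π[16]=0 (border '')
j=17 s[j]='d': π[17]=1 (border 'd')
j=18 s[j]='e': k: 1→0; π[18]=0 (border '')
j=19 s[j]='b': π[19]=0 (border '')
j=20 s[j]='b': π[20]=0 (border '')
j=21 s[j]='c': π[21]=0 (border '')
j=22 s[j]='e': π[22]=0 (border '')
j=23 s[j]='b': π[23]=0 (border '')
j=24 s[j]='d': π[24]=1 (border 'd')
j=25 s[j]='b': k: 1→0; π[25]=0 (border '')
j=26 s[j]='b': π[26]=0 (border '')
j=27 s[j]='b': π[27]=0 (border '')

[0, 0, 0, 0, 0, 0, 0, 1, 2, 0, 0, 0, 0, 0, 0, 0, 0, 1, 0, 0, 0, 0, 0, 0, 1, 0, 0, 0]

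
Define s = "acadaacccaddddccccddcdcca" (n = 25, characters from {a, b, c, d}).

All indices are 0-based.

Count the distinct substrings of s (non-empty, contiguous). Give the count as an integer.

sorted suffixes:
  #0 SA[0]=24  'a'
  #1 SA[1]=4  'aacccaddddccccddcdcca'
  #2 SA[2]=0  'acadaacccaddddccccddcdcca'
  #3 SA[3]=5  'acccaddddccccddcdcca'
  #4 SA[4]=2  'adaacccaddddccccddcdcca'
  #5 SA[5]=9  'addddccccddcdcca'
  #6 SA[6]=23  'ca'
  #7 SA[7]=1  'cadaacccaddddccccddcdcca'
  #8 SA[8]=8  'caddddccccddcdcca'
  #9 SA[9]=22  'cca'
  #10 SA[10]=7  'ccaddddccccddcdcca'
  #11 SA[11]=6  'cccaddddccccddcdcca'
  #12 SA[12]=14  'ccccddcdcca'
  #13 SA[13]=15  'cccddcdcca'
  #14 SA[14]=16  'ccddcdcca'
  #15 SA[15]=20  'cdcca'
  #16 SA[16]=17  'cddcdcca'
  #17 SA[17]=3  'daacccaddddccccddcdcca'
  #18 SA[18]=21  'dcca'
  #19 SA[19]=13  'dccccddcdcca'
  #20 SA[20]=19  'dcdcca'
  #21 SA[21]=12  'ddccccddcdcca'
  #22 SA[22]=18  'ddcdcca'
  #23 SA[23]=11  'dddccccddcdcca'
  #24 SA[24]=10  'ddddccccddcdcca'

SA = [24, 4, 0, 5, 2, 9, 23, 1, 8, 22, 7, 6, 14, 15, 16, 20, 17, 3, 21, 13, 19, 12, 18, 11, 10]
[i] adj suffixes → lcp
  [1] 24/4 → 1 ('a')
  [2] 4/0 → 1 ('a')
  [3] 0/5 → 2 ('ac')
  [4] 5/2 → 1 ('a')
  [5] 2/9 → 2 ('ad')
  [6] 9/23 → 0 ('')
  [7] 23/1 → 2 ('ca')
  [8] 1/8 → 3 ('cad')
  [9] 8/22 → 1 ('c')
  [10] 22/7 → 3 ('cca')
  [11] 7/6 → 2 ('cc')
  [12] 6/14 → 3 ('ccc')
  [13] 14/15 → 3 ('ccc')
  [14] 15/16 → 2 ('cc')
  [15] 16/20 → 1 ('c')
  [16] 20/17 → 2 ('cd')
  [17] 17/3 → 0 ('')
  [18] 3/21 → 1 ('d')
  [19] 21/13 → 3 ('dcc')
  [20] 13/19 → 2 ('dc')
  [21] 19/12 → 1 ('d')
  [22] 12/18 → 3 ('ddc')
  [23] 18/11 → 2 ('dd')
  [24] 11/10 → 3 ('ddd')

n(n+1)/2 = 25·26/2 = 325
Σ LCP = 0 + 1 + 1 + 2 + 1 + 2 + 0 + 2 + 3 + 1 + 3 + 2 + 3 + 3 + 2 + 1 + 2 + 0 + 1 + 3 + 2 + 1 + 3 + 2 + 3 = 44
distinct = 325 − 44 = 281

281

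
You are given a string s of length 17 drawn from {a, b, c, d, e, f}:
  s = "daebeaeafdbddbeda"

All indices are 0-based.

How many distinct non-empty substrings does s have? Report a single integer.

rank | idx | suffix
   0 |  16 | a
   1 |   5 | aeafdbddbeda
   2 |   1 | aebeaeafdbddbeda
   3 |   7 | afdbddbeda
   4 |  10 | bddbeda
   5 |   3 | beaeafdbddbeda
   6 |  13 | beda
   7 |  15 | da
   8 |   0 | daebeaeafdbddbeda
   9 |   9 | dbddbeda
  10 |  12 | dbeda
  11 |  11 | ddbeda
  12 |   4 | eaeafdbddbeda
  13 |   6 | eafdbddbeda
  14 |   2 | ebeaeafdbddbeda
  15 |  14 | eda
  16 |   8 | fdbddbeda

SA = [16, 5, 1, 7, 10, 3, 13, 15, 0, 9, 12, 11, 4, 6, 2, 14, 8]
rank  pair      lcp
   1  s[16:],s[5:]  1  'a'
   2  s[5:],s[1:]  2  'ae'
   3  s[1:],s[7:]  1  'a'
   4  s[7:],s[10:]  0  ''
   5  s[10:],s[3:]  1  'b'
   6  s[3:],s[13:]  2  'be'
   7  s[13:],s[15:]  0  ''
   8  s[15:],s[0:]  2  'da'
   9  s[0:],s[9:]  1  'd'
  10  s[9:],s[12:]  2  'db'
  11  s[12:],s[11:]  1  'd'
  12  s[11:],s[4:]  0  ''
  13  s[4:],s[6:]  2  'ea'
  14  s[6:],s[2:]  1  'e'
  15  s[2:],s[14:]  1  'e'
  16  s[14:],s[8:]  0  ''

n(n+1)/2 = 17·18/2 = 153
Σ LCP = 0 + 1 + 2 + 1 + 0 + 1 + 2 + 0 + 2 + 1 + 2 + 1 + 0 + 2 + 1 + 1 + 0 = 17
distinct = 153 − 17 = 136

136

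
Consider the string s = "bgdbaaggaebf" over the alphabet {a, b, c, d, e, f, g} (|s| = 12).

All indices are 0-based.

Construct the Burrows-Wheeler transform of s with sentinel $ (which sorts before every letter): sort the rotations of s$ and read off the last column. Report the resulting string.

fbgade$gabgba

rank  rotation       last
    0  $bgdbaaggaebf  f
    1  aaggaebf$bgdb  b
    2  aebf$bgdbaagg  g
    3  aggaebf$bgdba  a
    4  baaggaebf$bgd  d
    5  bf$bgdbaaggae  e
    6  bgdbaaggaebf$  $
    7  dbaaggaebf$bg  g
    8  ebf$bgdbaagga  a
    9  f$bgdbaaggaeb  b
   10  gaebf$bgdbaag  g
   11  gdbaaggaebf$b  b
   12  ggaebf$bgdbaa  a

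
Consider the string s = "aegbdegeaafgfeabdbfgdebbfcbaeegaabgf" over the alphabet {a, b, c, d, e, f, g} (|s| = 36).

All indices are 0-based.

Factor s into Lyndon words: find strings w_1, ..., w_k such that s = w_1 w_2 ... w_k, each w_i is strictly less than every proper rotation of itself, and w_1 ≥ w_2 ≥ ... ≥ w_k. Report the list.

emit factor 1: 'aegbdege' (i=0, period=8)
emit factor 2: 'aafgfeabdbfgdebbfcbaeeg' (i=8, period=23)
emit factor 3: 'aabgf' (i=31, period=5)

["aegbdege", "aafgfeabdbfgdebbfcbaeeg", "aabgf"]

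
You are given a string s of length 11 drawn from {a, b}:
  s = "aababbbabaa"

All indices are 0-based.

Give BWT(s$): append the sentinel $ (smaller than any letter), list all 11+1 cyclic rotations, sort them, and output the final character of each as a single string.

aab$babababa

rank  rotation      last
    0  $aababbbabaa  a
    1  a$aababbbaba  a
    2  aa$aababbbab  b
    3  aababbbabaa$  $
    4  abaa$aababbb  b
    5  ababbbabaa$a  a
    6  abbbabaa$aab  b
    7  baa$aababbba  a
    8  babaa$aababb  b
    9  babbbabaa$aa  a
   10  bbabaa$aabab  b
   11  bbbabaa$aaba  a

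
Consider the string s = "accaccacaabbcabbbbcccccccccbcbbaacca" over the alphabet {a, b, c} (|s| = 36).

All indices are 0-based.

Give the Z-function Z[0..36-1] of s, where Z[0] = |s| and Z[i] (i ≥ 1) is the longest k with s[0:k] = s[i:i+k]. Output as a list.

Z[0]=36
i=1: i≥r, start 0; Z[1]=0
i=2: i≥r, start 0; Z[2]=0
i=3: i≥r, start 0; Z[3]=5 grow→box=[3,8)
i=4: min(r-i=4, Z[1]=0)=0; Z[4]=0
i=5: min(r-i=3, Z[2]=0)=0; Z[5]=0
i=6: min(r-i=2, Z[3]=5)=2; Z[6]=2
i=7: min(r-i=1, Z[4]=0)=0; Z[7]=0
i=8: i≥r, start 0; Z[8]=1 grow→box=[8,9)
i=9: i≥r, start 0; Z[9]=1 grow→box=[9,10)
i=10: i≥r, start 0; Z[10]=0
i=11: i≥r, start 0; Z[11]=0
i=12: i≥r, start 0; Z[12]=0
i=13: i≥r, start 0; Z[13]=1 grow→box=[13,14)
i=14: i≥r, start 0; Z[14]=0
i=15: i≥r, start 0; Z[15]=0
i=16: i≥r, start 0; Z[16]=0
i=17: i≥r, start 0; Z[17]=0
i=18: i≥r, start 0; Z[18]=0
i=19: i≥r, start 0; Z[19]=0
i=20: i≥r, start 0; Z[20]=0
i=21: i≥r, start 0; Z[21]=0
i=22: i≥r, start 0; Z[22]=0
i=23: i≥r, start 0; Z[23]=0
i=24: i≥r, start 0; Z[24]=0
i=25: i≥r, start 0; Z[25]=0
i=26: i≥r, start 0; Z[26]=0
i=27: i≥r, start 0; Z[27]=0
i=28: i≥r, start 0; Z[28]=0
i=29: i≥r, start 0; Z[29]=0
i=30: i≥r, start 0; Z[30]=0
i=31: i≥r, start 0; Z[31]=1 grow→box=[31,32)
i=32: i≥r, start 0; Z[32]=4 grow→box=[32,36)
i=33: min(r-i=3, Z[1]=0)=0; Z[33]=0
i=34: min(r-i=2, Z[2]=0)=0; Z[34]=0
i=35: min(r-i=1, Z[3]=5)=1; Z[35]=1

[36, 0, 0, 5, 0, 0, 2, 0, 1, 1, 0, 0, 0, 1, 0, 0, 0, 0, 0, 0, 0, 0, 0, 0, 0, 0, 0, 0, 0, 0, 0, 1, 4, 0, 0, 1]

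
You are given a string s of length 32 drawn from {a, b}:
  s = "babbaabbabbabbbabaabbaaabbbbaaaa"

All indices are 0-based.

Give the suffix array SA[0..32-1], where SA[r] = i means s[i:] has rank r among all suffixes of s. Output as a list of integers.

rank | idx | suffix
   0 |  31 | a
   1 |  30 | aa
   2 |  29 | aaa
   3 |  28 | aaaa
   4 |  21 | aaabbbbaaaa
   5 |  17 | aabbaaabbbbaaaa
   6 |   4 | aabbabbabbbabaabbaaabbbbaaaa
   7 |  22 | aabbbbaaaa
   8 |  15 | abaabbaaabbbbaaaa
   9 |  18 | abbaaabbbbaaaa
  10 |   1 | abbaabbabbabbbabaabbaaabbbbaaaa
  11 |   5 | abbabbabbbabaabbaaabbbbaaaa
  12 |   8 | abbabbbabaabbaaabbbbaaaa
  13 |  11 | abbbabaabbaaabbbbaaaa
  14 |  23 | abbbbaaaa
  15 |  27 | baaaa
  16 |  20 | baaabbbbaaaa
  17 |  16 | baabbaaabbbbaaaa
  18 |   3 | baabbabbabbbabaabbaaabbbbaaaa
  19 |  14 | babaabbaaabbbbaaaa
  20 |   0 | babbaabbabbabbbabaabbaaabbbbaaaa
  21 |   7 | babbabbbabaabbaaabbbbaaaa
  22 |  10 | babbbabaabbaaabbbbaaaa
  23 |  26 | bbaaaa
  24 |  19 | bbaaabbbbaaaa
  25 |   2 | bbaabbabbabbbabaabbaaabbbbaaaa
  26 |  13 | bbabaabbaaabbbbaaaa
  27 |   6 | bbabbabbbabaabbaaabbbbaaaa
  28 |   9 | bbabbbabaabbaaabbbbaaaa
  29 |  25 | bbbaaaa
  30 |  12 | bbbabaabbaaabbbbaaaa
  31 |  24 | bbbbaaaa

[31, 30, 29, 28, 21, 17, 4, 22, 15, 18, 1, 5, 8, 11, 23, 27, 20, 16, 3, 14, 0, 7, 10, 26, 19, 2, 13, 6, 9, 25, 12, 24]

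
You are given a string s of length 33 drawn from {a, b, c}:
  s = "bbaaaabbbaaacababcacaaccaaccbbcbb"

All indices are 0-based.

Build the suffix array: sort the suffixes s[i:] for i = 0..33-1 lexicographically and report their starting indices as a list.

rank | idx | suffix
   0 |   2 | aaaabbbaaacababcacaaccaaccbbcbb
   1 |   3 | aaabbbaaacababcacaaccaaccbbcbb
   2 |   9 | aaacababcacaaccaaccbbcbb
   3 |   4 | aabbbaaacababcacaaccaaccbbcbb
   4 |  10 | aacababcacaaccaaccbbcbb
   5 |  20 | aaccaaccbbcbb
   6 |  24 | aaccbbcbb
   7 |  13 | ababcacaaccaaccbbcbb
   8 |   5 | abbbaaacababcacaaccaaccbbcbb
   9 |  15 | abcacaaccaaccbbcbb
  10 |  18 | acaaccaaccbbcbb
  11 |  11 | acababcacaaccaaccbbcbb
  12 |  21 | accaaccbbcbb
  13 |  25 | accbbcbb
  14 |  32 | b
  15 |   1 | baaaabbbaaacababcacaaccaaccbbcbb
  16 |   8 | baaacababcacaaccaaccbbcbb
  17 |  14 | babcacaaccaaccbbcbb
  18 |  31 | bb
  19 |   0 | bbaaaabbbaaacababcacaaccaaccbbcbb
  20 |   7 | bbaaacababcacaaccaaccbbcbb
  21 |   6 | bbbaaacababcacaaccaaccbbcbb
  22 |  28 | bbcbb
  23 |  16 | bcacaaccaaccbbcbb
  24 |  29 | bcbb
  25 |  19 | caaccaaccbbcbb
  26 |  23 | caaccbbcbb
  27 |  12 | cababcacaaccaaccbbcbb
  28 |  17 | cacaaccaaccbbcbb
  29 |  30 | cbb
  30 |  27 | cbbcbb
  31 |  22 | ccaaccbbcbb
  32 |  26 | ccbbcbb

[2, 3, 9, 4, 10, 20, 24, 13, 5, 15, 18, 11, 21, 25, 32, 1, 8, 14, 31, 0, 7, 6, 28, 16, 29, 19, 23, 12, 17, 30, 27, 22, 26]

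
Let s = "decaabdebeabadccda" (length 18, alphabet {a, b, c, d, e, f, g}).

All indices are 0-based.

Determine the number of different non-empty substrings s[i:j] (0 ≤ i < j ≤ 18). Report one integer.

rank | idx | suffix
   0 |  17 | a
   1 |   3 | aabdebeabadccda
   2 |  10 | abadccda
   3 |   4 | abdebeabadccda
   4 |  12 | adccda
   5 |  11 | badccda
   6 |   5 | bdebeabadccda
   7 |   8 | beabadccda
   8 |   2 | caabdebeabadccda
   9 |  14 | ccda
  10 |  15 | cda
  11 |  16 | da
  12 |  13 | dccda
  13 |   6 | debeabadccda
  14 |   0 | decaabdebeabadccda
  15 |   9 | eabadccda
  16 |   7 | ebeabadccda
  17 |   1 | ecaabdebeabadccda

SA = [17, 3, 10, 4, 12, 11, 5, 8, 2, 14, 15, 16, 13, 6, 0, 9, 7, 1]
i: (SA[i-1],SA[i]) lcp shared
  1: (17,3) 1 'a'
  2: (3,10) 1 'a'
  3: (10,4) 2 'ab'
  4: (4,12) 1 'a'
  5: (12,11) 0 ''
  6: (11,5) 1 'b'
  7: (5,8) 1 'b'
  8: (8,2) 0 ''
  9: (2,14) 1 'c'
  10: (14,15) 1 'c'
  11: (15,16) 0 ''
  12: (16,13) 1 'd'
  13: (13,6) 1 'd'
  14: (6,0) 2 'de'
  15: (0,9) 0 ''
  16: (9,7) 1 'e'
  17: (7,1) 1 'e'

n(n+1)/2 = 18·19/2 = 171
Σ LCP = 0 + 1 + 1 + 2 + 1 + 0 + 1 + 1 + 0 + 1 + 1 + 0 + 1 + 1 + 2 + 0 + 1 + 1 = 15
distinct = 171 − 15 = 156

156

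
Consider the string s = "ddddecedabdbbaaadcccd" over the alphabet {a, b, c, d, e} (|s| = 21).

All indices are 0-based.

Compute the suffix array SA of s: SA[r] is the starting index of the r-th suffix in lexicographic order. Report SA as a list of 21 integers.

rank→(start, suffix):
  0 → (13, 'aaadcccd')
  1 → (14, 'aadcccd')
  2 → (8, 'abdbbaaadcccd')
  3 → (15, 'adcccd')
  4 → (12, 'baaadcccd')
  5 → (11, 'bbaaadcccd')
  6 → (9, 'bdbbaaadcccd')
  7 → (17, 'cccd')
  8 → (18, 'ccd')
  9 → (19, 'cd')
  10 → (5, 'cedabdbbaaadcccd')
  11 → (20, 'd')
  12 → (7, 'dabdbbaaadcccd')
  13 → (10, 'dbbaaadcccd')
  14 → (16, 'dcccd')
  15 → (0, 'ddddecedabdbbaaadcccd')
  16 → (1, 'dddecedabdbbaaadcccd')
  17 → (2, 'ddecedabdbbaaadcccd')
  18 → (3, 'decedabdbbaaadcccd')
  19 → (4, 'ecedabdbbaaadcccd')
  20 → (6, 'edabdbbaaadcccd')

[13, 14, 8, 15, 12, 11, 9, 17, 18, 19, 5, 20, 7, 10, 16, 0, 1, 2, 3, 4, 6]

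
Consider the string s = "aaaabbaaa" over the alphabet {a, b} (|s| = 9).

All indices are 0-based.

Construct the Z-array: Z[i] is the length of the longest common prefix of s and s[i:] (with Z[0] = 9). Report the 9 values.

Z[0]=9
i=1: outside box; Z[1]=3 grow→box=[1,4)
i=2: min(r-i=2, Z[1]=3)=2; Z[2]=2
i=3: min(r-i=1, Z[2]=2)=1; Z[3]=1
i=4: outside box; Z[4]=0
i=5: outside box; Z[5]=0
i=6: outside box; Z[6]=3 grow→box=[6,9)
i=7: min(r-i=2, Z[1]=3)=2; Z[7]=2
i=8: min(r-i=1, Z[2]=2)=1; Z[8]=1

[9, 3, 2, 1, 0, 0, 3, 2, 1]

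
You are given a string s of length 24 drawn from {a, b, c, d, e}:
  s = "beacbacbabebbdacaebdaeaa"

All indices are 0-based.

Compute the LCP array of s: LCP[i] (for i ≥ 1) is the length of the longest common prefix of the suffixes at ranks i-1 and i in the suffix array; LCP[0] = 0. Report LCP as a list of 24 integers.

rank | idx | suffix
   0 |  23 | a
   1 |  22 | aa
   2 |   8 | abebbdacaebdaeaa
   3 |  14 | acaebdaeaa
   4 |   5 | acbabebbdacaebdaeaa
   5 |   2 | acbacbabebbdacaebdaeaa
   6 |  20 | aeaa
   7 |  16 | aebdaeaa
   8 |   7 | babebbdacaebdaeaa
   9 |   4 | bacbabebbdacaebdaeaa
  10 |  11 | bbdacaebdaeaa
  11 |  12 | bdacaebdaeaa
  12 |  18 | bdaeaa
  13 |   0 | beacbacbabebbdacaebdaeaa
  14 |   9 | bebbdacaebdaeaa
  15 |  15 | caebdaeaa
  16 |   6 | cbabebbdacaebdaeaa
  17 |   3 | cbacbabebbdacaebdaeaa
  18 |  13 | dacaebdaeaa
  19 |  19 | daeaa
  20 |  21 | eaa
  21 |   1 | eacbacbabebbdacaebdaeaa
  22 |  10 | ebbdacaebdaeaa
  23 |  17 | ebdaeaa

SA = [23, 22, 8, 14, 5, 2, 20, 16, 7, 4, 11, 12, 18, 0, 9, 15, 6, 3, 13, 19, 21, 1, 10, 17]
i: (SA[i-1],SA[i]) lcp shared
  1: (23,22) 1 'a'
  2: (22,8) 1 'a'
  3: (8,14) 1 'a'
  4: (14,5) 2 'ac'
  5: (5,2) 4 'acba'
  6: (2,20) 1 'a'
  7: (20,16) 2 'ae'
  8: (16,7) 0 ''
  9: (7,4) 2 'ba'
  10: (4,11) 1 'b'
  11: (11,12) 1 'b'
  12: (12,18) 3 'bda'
  13: (18,0) 1 'b'
  14: (0,9) 2 'be'
  15: (9,15) 0 ''
  16: (15,6) 1 'c'
  17: (6,3) 3 'cba'
  18: (3,13) 0 ''
  19: (13,19) 2 'da'
  20: (19,21) 0 ''
  21: (21,1) 2 'ea'
  22: (1,10) 1 'e'
  23: (10,17) 2 'eb'

[0, 1, 1, 1, 2, 4, 1, 2, 0, 2, 1, 1, 3, 1, 2, 0, 1, 3, 0, 2, 0, 2, 1, 2]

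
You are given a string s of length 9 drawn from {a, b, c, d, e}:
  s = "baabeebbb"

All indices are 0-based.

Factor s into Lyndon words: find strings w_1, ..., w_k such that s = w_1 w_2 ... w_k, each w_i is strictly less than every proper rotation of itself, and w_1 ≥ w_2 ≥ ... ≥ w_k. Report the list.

["b", "aabeebbb"]

emit factor 1: 'b' (i=0, period=1)
emit factor 2: 'aabeebbb' (i=1, period=8)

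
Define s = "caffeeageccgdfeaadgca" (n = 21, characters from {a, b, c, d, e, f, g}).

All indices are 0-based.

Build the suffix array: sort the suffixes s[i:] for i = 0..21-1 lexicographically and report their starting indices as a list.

rank→(start, suffix):
  0 → (20, 'a')
  1 → (15, 'aadgca')
  2 → (16, 'adgca')
  3 → (1, 'affeeageccgdfeaadgca')
  4 → (6, 'ageccgdfeaadgca')
  5 → (19, 'ca')
  6 → (0, 'caffeeageccgdfeaadgca')
  7 → (9, 'ccgdfeaadgca')
  8 → (10, 'cgdfeaadgca')
  9 → (12, 'dfeaadgca')
  10 → (17, 'dgca')
  11 → (14, 'eaadgca')
  12 → (5, 'eageccgdfeaadgca')
  13 → (8, 'eccgdfeaadgca')
  14 → (4, 'eeageccgdfeaadgca')
  15 → (13, 'feaadgca')
  16 → (3, 'feeageccgdfeaadgca')
  17 → (2, 'ffeeageccgdfeaadgca')
  18 → (18, 'gca')
  19 → (11, 'gdfeaadgca')
  20 → (7, 'geccgdfeaadgca')

[20, 15, 16, 1, 6, 19, 0, 9, 10, 12, 17, 14, 5, 8, 4, 13, 3, 2, 18, 11, 7]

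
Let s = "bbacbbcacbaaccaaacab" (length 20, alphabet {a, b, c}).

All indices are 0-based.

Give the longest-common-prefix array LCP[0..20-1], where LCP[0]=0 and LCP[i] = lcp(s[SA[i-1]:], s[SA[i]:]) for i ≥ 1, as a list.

[0, 2, 3, 1, 1, 2, 3, 2, 0, 1, 2, 1, 2, 1, 0, 2, 2, 1, 2, 1]

rank→(start, suffix):
  0 → (14, 'aaacab')
  1 → (15, 'aacab')
  2 → (10, 'aaccaaacab')
  3 → (18, 'ab')
  4 → (16, 'acab')
  5 → (7, 'acbaaccaaacab')
  6 → (2, 'acbbcacbaaccaaacab')
  7 → (11, 'accaaacab')
  8 → (19, 'b')
  9 → (9, 'baaccaaacab')
  10 → (1, 'bacbbcacbaaccaaacab')
  11 → (0, 'bbacbbcacbaaccaaacab')
  12 → (4, 'bbcacbaaccaaacab')
  13 → (5, 'bcacbaaccaaacab')
  14 → (13, 'caaacab')
  15 → (17, 'cab')
  16 → (6, 'cacbaaccaaacab')
  17 → (8, 'cbaaccaaacab')
  18 → (3, 'cbbcacbaaccaaacab')
  19 → (12, 'ccaaacab')

SA = [14, 15, 10, 18, 16, 7, 2, 11, 19, 9, 1, 0, 4, 5, 13, 17, 6, 8, 3, 12]
i: (SA[i-1],SA[i]) lcp shared
  1: (14,15) 2 'aa'
  2: (15,10) 3 'aac'
  3: (10,18) 1 'a'
  4: (18,16) 1 'a'
  5: (16,7) 2 'ac'
  6: (7,2) 3 'acb'
  7: (2,11) 2 'ac'
  8: (11,19) 0 ''
  9: (19,9) 1 'b'
  10: (9,1) 2 'ba'
  11: (1,0) 1 'b'
  12: (0,4) 2 'bb'
  13: (4,5) 1 'b'
  14: (5,13) 0 ''
  15: (13,17) 2 'ca'
  16: (17,6) 2 'ca'
  17: (6,8) 1 'c'
  18: (8,3) 2 'cb'
  19: (3,12) 1 'c'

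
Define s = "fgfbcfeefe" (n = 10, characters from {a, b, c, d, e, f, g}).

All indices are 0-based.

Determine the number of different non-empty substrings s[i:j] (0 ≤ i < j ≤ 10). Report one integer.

rank→(start, suffix):
  0 → (3, 'bcfeefe')
  1 → (4, 'cfeefe')
  2 → (9, 'e')
  3 → (6, 'eefe')
  4 → (7, 'efe')
  5 → (2, 'fbcfeefe')
  6 → (8, 'fe')
  7 → (5, 'feefe')
  8 → (0, 'fgfbcfeefe')
  9 → (1, 'gfbcfeefe')

SA = [3, 4, 9, 6, 7, 2, 8, 5, 0, 1]
i: (SA[i-1],SA[i]) lcp shared
  1: (3,4) 0 ''
  2: (4,9) 0 ''
  3: (9,6) 1 'e'
  4: (6,7) 1 'e'
  5: (7,2) 0 ''
  6: (2,8) 1 'f'
  7: (8,5) 2 'fe'
  8: (5,0) 1 'f'
  9: (0,1) 0 ''

n(n+1)/2 = 10·11/2 = 55
Σ LCP = 0 + 0 + 0 + 1 + 1 + 0 + 1 + 2 + 1 + 0 = 6
distinct = 55 − 6 = 49

49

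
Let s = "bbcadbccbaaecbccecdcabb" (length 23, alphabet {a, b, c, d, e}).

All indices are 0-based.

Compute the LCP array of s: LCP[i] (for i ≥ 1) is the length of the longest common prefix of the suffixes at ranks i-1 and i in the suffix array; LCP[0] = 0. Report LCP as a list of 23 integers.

rank→(start, suffix):
  0 → (9, 'aaecbccecdcabb')
  1 → (20, 'abb')
  2 → (3, 'adbccbaaecbccecdcabb')
  3 → (10, 'aecbccecdcabb')
  4 → (22, 'b')
  5 → (8, 'baaecbccecdcabb')
  6 → (21, 'bb')
  7 → (0, 'bbcadbccbaaecbccecdcabb')
  8 → (1, 'bcadbccbaaecbccecdcabb')
  9 → (5, 'bccbaaecbccecdcabb')
  10 → (13, 'bccecdcabb')
  11 → (19, 'cabb')
  12 → (2, 'cadbccbaaecbccecdcabb')
  13 → (7, 'cbaaecbccecdcabb')
  14 → (12, 'cbccecdcabb')
  15 → (6, 'ccbaaecbccecdcabb')
  16 → (14, 'ccecdcabb')
  17 → (17, 'cdcabb')
  18 → (15, 'cecdcabb')
  19 → (4, 'dbccbaaecbccecdcabb')
  20 → (18, 'dcabb')
  21 → (11, 'ecbccecdcabb')
  22 → (16, 'ecdcabb')

SA = [9, 20, 3, 10, 22, 8, 21, 0, 1, 5, 13, 19, 2, 7, 12, 6, 14, 17, 15, 4, 18, 11, 16]
rank  pair      lcp
   1  s[9:],s[20:]  1  'a'
   2  s[20:],s[3:]  1  'a'
   3  s[3:],s[10:]  1  'a'
   4  s[10:],s[22:]  0  ''
   5  s[22:],s[8:]  1  'b'
   6  s[8:],s[21:]  1  'b'
   7  s[21:],s[0:]  2  'bb'
   8  s[0:],s[1:]  1  'b'
   9  s[1:],s[5:]  2  'bc'
  10  s[5:],s[13:]  3  'bcc'
  11  s[13:],s[19:]  0  ''
  12  s[19:],s[2:]  2  'ca'
  13  s[2:],s[7:]  1  'c'
  14  s[7:],s[12:]  2  'cb'
  15  s[12:],s[6:]  1  'c'
  16  s[6:],s[14:]  2  'cc'
  17  s[14:],s[17:]  1  'c'
  18  s[17:],s[15:]  1  'c'
  19  s[15:],s[4:]  0  ''
  20  s[4:],s[18:]  1  'd'
  21  s[18:],s[11:]  0  ''
  22  s[11:],s[16:]  2  'ec'

[0, 1, 1, 1, 0, 1, 1, 2, 1, 2, 3, 0, 2, 1, 2, 1, 2, 1, 1, 0, 1, 0, 2]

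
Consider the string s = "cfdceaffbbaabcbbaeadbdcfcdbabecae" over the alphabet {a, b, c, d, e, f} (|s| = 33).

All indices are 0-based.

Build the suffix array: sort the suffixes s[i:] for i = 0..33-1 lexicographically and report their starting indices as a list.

[10, 11, 27, 18, 31, 16, 5, 9, 26, 15, 8, 14, 12, 20, 28, 30, 13, 24, 3, 22, 0, 25, 19, 2, 21, 32, 17, 4, 29, 7, 23, 1, 6]

sorted suffixes:
  #0 SA[0]=10  'aabcbbaeadbdcfcdbabecae'
  #1 SA[1]=11  'abcbbaeadbdcfcdbabecae'
  #2 SA[2]=27  'abecae'
  #3 SA[3]=18  'adbdcfcdbabecae'
  #4 SA[4]=31  'ae'
  #5 SA[5]=16  'aeadbdcfcdbabecae'
  #6 SA[6]=5  'affbbaabcbbaeadbdcfcdbabecae'
  #7 SA[7]=9  'baabcbbaeadbdcfcdbabecae'
  #8 SA[8]=26  'babecae'
  #9 SA[9]=15  'baeadbdcfcdbabecae'
  #10 SA[10]=8  'bbaabcbbaeadbdcfcdbabecae'
  #11 SA[11]=14  'bbaeadbdcfcdbabecae'
  #12 SA[12]=12  'bcbbaeadbdcfcdbabecae'
  #13 SA[13]=20  'bdcfcdbabecae'
  #14 SA[14]=28  'becae'
  #15 SA[15]=30  'cae'
  #16 SA[16]=13  'cbbaeadbdcfcdbabecae'
  #17 SA[17]=24  'cdbabecae'
  #18 SA[18]=3  'ceaffbbaabcbbaeadbdcfcdbabecae'
  #19 SA[19]=22  'cfcdbabecae'
  #20 SA[20]=0  'cfdceaffbbaabcbbaeadbdcfcdbabecae'
  #21 SA[21]=25  'dbabecae'
  #22 SA[22]=19  'dbdcfcdbabecae'
  #23 SA[23]=2  'dceaffbbaabcbbaeadbdcfcdbabecae'
  #24 SA[24]=21  'dcfcdbabecae'
  #25 SA[25]=32  'e'
  #26 SA[26]=17  'eadbdcfcdbabecae'
  #27 SA[27]=4  'eaffbbaabcbbaeadbdcfcdbabecae'
  #28 SA[28]=29  'ecae'
  #29 SA[29]=7  'fbbaabcbbaeadbdcfcdbabecae'
  #30 SA[30]=23  'fcdbabecae'
  #31 SA[31]=1  'fdceaffbbaabcbbaeadbdcfcdbabecae'
  #32 SA[32]=6  'ffbbaabcbbaeadbdcfcdbabecae'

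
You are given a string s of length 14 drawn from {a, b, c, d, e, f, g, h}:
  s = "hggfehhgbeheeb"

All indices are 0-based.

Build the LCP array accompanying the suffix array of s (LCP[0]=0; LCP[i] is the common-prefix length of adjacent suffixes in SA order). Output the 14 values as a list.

rank | idx | suffix
   0 |  13 | b
   1 |   8 | beheeb
   2 |  12 | eb
   3 |  11 | eeb
   4 |   9 | eheeb
   5 |   4 | ehhgbeheeb
   6 |   3 | fehhgbeheeb
   7 |   7 | gbeheeb
   8 |   2 | gfehhgbeheeb
   9 |   1 | ggfehhgbeheeb
  10 |  10 | heeb
  11 |   6 | hgbeheeb
  12 |   0 | hggfehhgbeheeb
  13 |   5 | hhgbeheeb

SA = [13, 8, 12, 11, 9, 4, 3, 7, 2, 1, 10, 6, 0, 5]
[i] adj suffixes → lcp
  [1] 13/8 → 1 ('b')
  [2] 8/12 → 0 ('')
  [3] 12/11 → 1 ('e')
  [4] 11/9 → 1 ('e')
  [5] 9/4 → 2 ('eh')
  [6] 4/3 → 0 ('')
  [7] 3/7 → 0 ('')
  [8] 7/2 → 1 ('g')
  [9] 2/1 → 1 ('g')
  [10] 1/10 → 0 ('')
  [11] 10/6 → 1 ('h')
  [12] 6/0 → 2 ('hg')
  [13] 0/5 → 1 ('h')

[0, 1, 0, 1, 1, 2, 0, 0, 1, 1, 0, 1, 2, 1]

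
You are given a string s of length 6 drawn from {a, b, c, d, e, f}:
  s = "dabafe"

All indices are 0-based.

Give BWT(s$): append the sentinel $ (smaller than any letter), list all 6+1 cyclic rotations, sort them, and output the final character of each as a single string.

rank  rotation last
    0  $dabafe  e
    1  abafe$d  d
    2  afe$dab  b
    3  bafe$da  a
    4  dabafe$  $
    5  e$dabaf  f
    6  fe$daba  a

edba$fa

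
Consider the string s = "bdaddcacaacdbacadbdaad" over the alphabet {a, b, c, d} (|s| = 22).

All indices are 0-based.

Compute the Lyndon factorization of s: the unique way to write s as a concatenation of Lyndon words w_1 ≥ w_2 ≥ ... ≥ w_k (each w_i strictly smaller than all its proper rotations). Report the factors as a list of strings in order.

["bd", "addc", "ac", "aacdbacadbdaad"]

emit factor 1: 'bd' (i=0, period=2)
emit factor 2: 'addc' (i=2, period=4)
emit factor 3: 'ac' (i=6, period=2)
emit factor 4: 'aacdbacadbdaad' (i=8, period=14)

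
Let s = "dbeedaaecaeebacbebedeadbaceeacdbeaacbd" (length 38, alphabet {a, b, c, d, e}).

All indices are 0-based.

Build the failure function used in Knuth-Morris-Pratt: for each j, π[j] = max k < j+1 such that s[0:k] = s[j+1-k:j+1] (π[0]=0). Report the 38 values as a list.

π[0] = 0
j=1 s[j]='b': π[1]=0 (border '')
j=2 s[j]='e': π[2]=0 (border '')
j=3 s[j]='e': π[3]=0 (border '')
j=4 s[j]='d': π[4]=1 (border 'd')
j=5 s[j]='a': k: 1→0; π[5]=0 (border '')
j=6 s[j]='a': π[6]=0 (border '')
j=7 s[j]='e': π[7]=0 (border '')
j=8 s[j]='c': π[8]=0 (border '')
j=9 s[j]='a': π[9]=0 (border '')
j=10 s[j]='e': π[10]=0 (border '')
j=11 s[j]='e': π[11]=0 (border '')
j=12 s[j]='b': π[12]=0 (border '')
j=13 s[j]='a': π[13]=0 (border '')
j=14 s[j]='c': π[14]=0 (border '')
j=15 s[j]='b': π[15]=0 (border '')
j=16 s[j]='e': π[16]=0 (border '')
j=17 s[j]='b': π[17]=0 (border '')
j=18 s[j]='e': π[18]=0 (border '')
j=19 s[j]='d': π[19]=1 (border 'd')
j=20 s[j]='e': k: 1→0; π[20]=0 (border '')
j=21 s[j]='a': π[21]=0 (border '')
j=22 s[j]='d': π[22]=1 (border 'd')
j=23 s[j]='b': π[23]=2 (border 'db')
j=24 s[j]='a': k: 2→0; π[24]=0 (border '')
j=25 s[j]='c': π[25]=0 (border '')
j=26 s[j]='e': π[26]=0 (border '')
j=27 s[j]='e': π[27]=0 (border '')
j=28 s[j]='a': π[28]=0 (border '')
j=29 s[j]='c': π[29]=0 (border '')
j=30 s[j]='d': π[30]=1 (border 'd')
j=31 s[j]='b': π[31]=2 (border 'db')
j=32 s[j]='e': π[32]=3 (border 'dbe')
j=33 s[j]='a': k: 3→0; π[33]=0 (border '')
j=34 s[j]='a': π[34]=0 (border '')
j=35 s[j]='c': π[35]=0 (border '')
j=36 s[j]='b': π[36]=0 (border '')
j=37 s[j]='d': π[37]=1 (border 'd')

[0, 0, 0, 0, 1, 0, 0, 0, 0, 0, 0, 0, 0, 0, 0, 0, 0, 0, 0, 1, 0, 0, 1, 2, 0, 0, 0, 0, 0, 0, 1, 2, 3, 0, 0, 0, 0, 1]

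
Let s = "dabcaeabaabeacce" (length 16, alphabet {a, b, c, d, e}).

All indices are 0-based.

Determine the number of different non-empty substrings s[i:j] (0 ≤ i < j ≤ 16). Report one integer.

122

sorted suffixes:
  #0 SA[0]=8  'aabeacce'
  #1 SA[1]=6  'abaabeacce'
  #2 SA[2]=1  'abcaeabaabeacce'
  #3 SA[3]=9  'abeacce'
  #4 SA[4]=12  'acce'
  #5 SA[5]=4  'aeabaabeacce'
  #6 SA[6]=7  'baabeacce'
  #7 SA[7]=2  'bcaeabaabeacce'
  #8 SA[8]=10  'beacce'
  #9 SA[9]=3  'caeabaabeacce'
  #10 SA[10]=13  'cce'
  #11 SA[11]=14  'ce'
  #12 SA[12]=0  'dabcaeabaabeacce'
  #13 SA[13]=15  'e'
  #14 SA[14]=5  'eabaabeacce'
  #15 SA[15]=11  'eacce'

SA = [8, 6, 1, 9, 12, 4, 7, 2, 10, 3, 13, 14, 0, 15, 5, 11]
rank  pair      lcp
   1  s[8:],s[6:]  1  'a'
   2  s[6:],s[1:]  2  'ab'
   3  s[1:],s[9:]  2  'ab'
   4  s[9:],s[12:]  1  'a'
   5  s[12:],s[4:]  1  'a'
   6  s[4:],s[7:]  0  ''
   7  s[7:],s[2:]  1  'b'
   8  s[2:],s[10:]  1  'b'
   9  s[10:],s[3:]  0  ''
  10  s[3:],s[13:]  1  'c'
  11  s[13:],s[14:]  1  'c'
  12  s[14:],s[0:]  0  ''
  13  s[0:],s[15:]  0  ''
  14  s[15:],s[5:]  1  'e'
  15  s[5:],s[11:]  2  'ea'

n(n+1)/2 = 16·17/2 = 136
Σ LCP = 0 + 1 + 2 + 2 + 1 + 1 + 0 + 1 + 1 + 0 + 1 + 1 + 0 + 0 + 1 + 2 = 14
distinct = 136 − 14 = 122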